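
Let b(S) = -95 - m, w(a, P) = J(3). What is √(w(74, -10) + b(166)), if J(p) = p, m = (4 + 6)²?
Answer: 8*I*√3 ≈ 13.856*I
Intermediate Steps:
m = 100 (m = 10² = 100)
w(a, P) = 3
b(S) = -195 (b(S) = -95 - 1*100 = -95 - 100 = -195)
√(w(74, -10) + b(166)) = √(3 - 195) = √(-192) = 8*I*√3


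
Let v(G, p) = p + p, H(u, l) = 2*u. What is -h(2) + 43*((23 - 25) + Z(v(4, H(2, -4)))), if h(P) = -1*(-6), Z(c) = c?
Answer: 252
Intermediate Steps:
v(G, p) = 2*p
h(P) = 6
-h(2) + 43*((23 - 25) + Z(v(4, H(2, -4)))) = -1*6 + 43*((23 - 25) + 2*(2*2)) = -6 + 43*(-2 + 2*4) = -6 + 43*(-2 + 8) = -6 + 43*6 = -6 + 258 = 252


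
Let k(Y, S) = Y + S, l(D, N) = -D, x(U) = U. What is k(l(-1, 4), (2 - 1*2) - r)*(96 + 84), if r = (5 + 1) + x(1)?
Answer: -1080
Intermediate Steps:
r = 7 (r = (5 + 1) + 1 = 6 + 1 = 7)
k(Y, S) = S + Y
k(l(-1, 4), (2 - 1*2) - r)*(96 + 84) = (((2 - 1*2) - 1*7) - 1*(-1))*(96 + 84) = (((2 - 2) - 7) + 1)*180 = ((0 - 7) + 1)*180 = (-7 + 1)*180 = -6*180 = -1080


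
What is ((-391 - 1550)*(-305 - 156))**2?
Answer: 800668829601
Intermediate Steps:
((-391 - 1550)*(-305 - 156))**2 = (-1941*(-461))**2 = 894801**2 = 800668829601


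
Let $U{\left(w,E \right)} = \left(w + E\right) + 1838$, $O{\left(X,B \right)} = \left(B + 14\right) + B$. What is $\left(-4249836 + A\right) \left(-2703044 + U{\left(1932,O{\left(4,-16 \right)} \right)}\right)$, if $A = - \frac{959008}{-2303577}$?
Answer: $\frac{8808530755580570096}{767859} \approx 1.1472 \cdot 10^{13}$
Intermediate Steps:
$A = \frac{959008}{2303577}$ ($A = \left(-959008\right) \left(- \frac{1}{2303577}\right) = \frac{959008}{2303577} \approx 0.41631$)
$O{\left(X,B \right)} = 14 + 2 B$ ($O{\left(X,B \right)} = \left(14 + B\right) + B = 14 + 2 B$)
$U{\left(w,E \right)} = 1838 + E + w$ ($U{\left(w,E \right)} = \left(E + w\right) + 1838 = 1838 + E + w$)
$\left(-4249836 + A\right) \left(-2703044 + U{\left(1932,O{\left(4,-16 \right)} \right)}\right) = \left(-4249836 + \frac{959008}{2303577}\right) \left(-2703044 + \left(1838 + \left(14 + 2 \left(-16\right)\right) + 1932\right)\right) = - \frac{9789823504364 \left(-2703044 + \left(1838 + \left(14 - 32\right) + 1932\right)\right)}{2303577} = - \frac{9789823504364 \left(-2703044 + \left(1838 - 18 + 1932\right)\right)}{2303577} = - \frac{9789823504364 \left(-2703044 + 3752\right)}{2303577} = \left(- \frac{9789823504364}{2303577}\right) \left(-2699292\right) = \frac{8808530755580570096}{767859}$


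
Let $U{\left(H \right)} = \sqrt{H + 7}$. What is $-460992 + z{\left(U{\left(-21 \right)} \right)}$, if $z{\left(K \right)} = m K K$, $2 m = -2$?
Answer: $-460978$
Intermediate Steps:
$m = -1$ ($m = \frac{1}{2} \left(-2\right) = -1$)
$U{\left(H \right)} = \sqrt{7 + H}$
$z{\left(K \right)} = - K^{2}$ ($z{\left(K \right)} = - K K = - K^{2}$)
$-460992 + z{\left(U{\left(-21 \right)} \right)} = -460992 - \left(\sqrt{7 - 21}\right)^{2} = -460992 - \left(\sqrt{-14}\right)^{2} = -460992 - \left(i \sqrt{14}\right)^{2} = -460992 - -14 = -460992 + 14 = -460978$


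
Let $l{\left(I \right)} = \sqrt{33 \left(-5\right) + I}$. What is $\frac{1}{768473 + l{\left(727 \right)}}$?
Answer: $\frac{768473}{590550751167} - \frac{\sqrt{562}}{590550751167} \approx 1.3012 \cdot 10^{-6}$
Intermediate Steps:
$l{\left(I \right)} = \sqrt{-165 + I}$
$\frac{1}{768473 + l{\left(727 \right)}} = \frac{1}{768473 + \sqrt{-165 + 727}} = \frac{1}{768473 + \sqrt{562}}$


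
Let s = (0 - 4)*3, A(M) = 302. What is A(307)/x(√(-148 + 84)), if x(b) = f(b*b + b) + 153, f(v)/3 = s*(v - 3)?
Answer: 28690/246747 + 9664*I/740241 ≈ 0.11627 + 0.013055*I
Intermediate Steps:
s = -12 (s = -4*3 = -12)
f(v) = 108 - 36*v (f(v) = 3*(-12*(v - 3)) = 3*(-12*(-3 + v)) = 3*(36 - 12*v) = 108 - 36*v)
x(b) = 261 - 36*b - 36*b² (x(b) = (108 - 36*(b*b + b)) + 153 = (108 - 36*(b² + b)) + 153 = (108 - 36*(b + b²)) + 153 = (108 + (-36*b - 36*b²)) + 153 = (108 - 36*b - 36*b²) + 153 = 261 - 36*b - 36*b²)
A(307)/x(√(-148 + 84)) = 302/(261 - 36*√(-148 + 84)*(1 + √(-148 + 84))) = 302/(261 - 36*√(-64)*(1 + √(-64))) = 302/(261 - 36*8*I*(1 + 8*I)) = 302/(261 - 288*I*(1 + 8*I))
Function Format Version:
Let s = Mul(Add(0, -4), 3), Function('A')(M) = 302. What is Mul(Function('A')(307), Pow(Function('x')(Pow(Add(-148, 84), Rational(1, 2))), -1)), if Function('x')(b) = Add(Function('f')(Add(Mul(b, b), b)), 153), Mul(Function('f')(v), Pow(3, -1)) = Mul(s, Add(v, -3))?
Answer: Add(Rational(28690, 246747), Mul(Rational(9664, 740241), I)) ≈ Add(0.11627, Mul(0.013055, I))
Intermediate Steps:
s = -12 (s = Mul(-4, 3) = -12)
Function('f')(v) = Add(108, Mul(-36, v)) (Function('f')(v) = Mul(3, Mul(-12, Add(v, -3))) = Mul(3, Mul(-12, Add(-3, v))) = Mul(3, Add(36, Mul(-12, v))) = Add(108, Mul(-36, v)))
Function('x')(b) = Add(261, Mul(-36, b), Mul(-36, Pow(b, 2))) (Function('x')(b) = Add(Add(108, Mul(-36, Add(Mul(b, b), b))), 153) = Add(Add(108, Mul(-36, Add(Pow(b, 2), b))), 153) = Add(Add(108, Mul(-36, Add(b, Pow(b, 2)))), 153) = Add(Add(108, Add(Mul(-36, b), Mul(-36, Pow(b, 2)))), 153) = Add(Add(108, Mul(-36, b), Mul(-36, Pow(b, 2))), 153) = Add(261, Mul(-36, b), Mul(-36, Pow(b, 2))))
Mul(Function('A')(307), Pow(Function('x')(Pow(Add(-148, 84), Rational(1, 2))), -1)) = Mul(302, Pow(Add(261, Mul(-36, Pow(Add(-148, 84), Rational(1, 2)), Add(1, Pow(Add(-148, 84), Rational(1, 2))))), -1)) = Mul(302, Pow(Add(261, Mul(-36, Pow(-64, Rational(1, 2)), Add(1, Pow(-64, Rational(1, 2))))), -1)) = Mul(302, Pow(Add(261, Mul(-36, Mul(8, I), Add(1, Mul(8, I)))), -1)) = Mul(302, Pow(Add(261, Mul(-288, I, Add(1, Mul(8, I)))), -1))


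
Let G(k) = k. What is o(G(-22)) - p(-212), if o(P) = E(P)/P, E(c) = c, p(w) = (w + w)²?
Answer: -179775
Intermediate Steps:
p(w) = 4*w² (p(w) = (2*w)² = 4*w²)
o(P) = 1 (o(P) = P/P = 1)
o(G(-22)) - p(-212) = 1 - 4*(-212)² = 1 - 4*44944 = 1 - 1*179776 = 1 - 179776 = -179775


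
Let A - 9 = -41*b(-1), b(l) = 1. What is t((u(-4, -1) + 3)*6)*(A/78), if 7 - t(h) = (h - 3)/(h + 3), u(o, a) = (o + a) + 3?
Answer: -320/117 ≈ -2.7350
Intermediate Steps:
u(o, a) = 3 + a + o (u(o, a) = (a + o) + 3 = 3 + a + o)
t(h) = 7 - (-3 + h)/(3 + h) (t(h) = 7 - (h - 3)/(h + 3) = 7 - (-3 + h)/(3 + h))
A = -32 (A = 9 - 41*1 = 9 - 41 = -32)
t((u(-4, -1) + 3)*6)*(A/78) = (6*(4 + ((3 - 1 - 4) + 3)*6)/(3 + ((3 - 1 - 4) + 3)*6))*(-32/78) = (6*(4 + (-2 + 3)*6)/(3 + (-2 + 3)*6))*(-32*1/78) = (6*(4 + 1*6)/(3 + 1*6))*(-16/39) = (6*(4 + 6)/(3 + 6))*(-16/39) = (6*10/9)*(-16/39) = (6*(1/9)*10)*(-16/39) = (20/3)*(-16/39) = -320/117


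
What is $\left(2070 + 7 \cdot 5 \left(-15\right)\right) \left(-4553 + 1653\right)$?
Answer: $-4480500$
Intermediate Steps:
$\left(2070 + 7 \cdot 5 \left(-15\right)\right) \left(-4553 + 1653\right) = \left(2070 + 35 \left(-15\right)\right) \left(-2900\right) = \left(2070 - 525\right) \left(-2900\right) = 1545 \left(-2900\right) = -4480500$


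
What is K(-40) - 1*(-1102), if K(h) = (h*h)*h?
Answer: -62898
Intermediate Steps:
K(h) = h**3 (K(h) = h**2*h = h**3)
K(-40) - 1*(-1102) = (-40)**3 - 1*(-1102) = -64000 + 1102 = -62898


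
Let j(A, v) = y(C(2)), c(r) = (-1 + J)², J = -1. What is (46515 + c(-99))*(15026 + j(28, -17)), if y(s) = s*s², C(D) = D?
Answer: 699366646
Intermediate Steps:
y(s) = s³
c(r) = 4 (c(r) = (-1 - 1)² = (-2)² = 4)
j(A, v) = 8 (j(A, v) = 2³ = 8)
(46515 + c(-99))*(15026 + j(28, -17)) = (46515 + 4)*(15026 + 8) = 46519*15034 = 699366646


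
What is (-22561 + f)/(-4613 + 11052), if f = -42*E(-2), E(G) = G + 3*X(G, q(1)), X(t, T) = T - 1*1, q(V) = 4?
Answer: -22855/6439 ≈ -3.5495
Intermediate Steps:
X(t, T) = -1 + T (X(t, T) = T - 1 = -1 + T)
E(G) = 9 + G (E(G) = G + 3*(-1 + 4) = G + 3*3 = G + 9 = 9 + G)
f = -294 (f = -42*(9 - 2) = -42*7 = -294)
(-22561 + f)/(-4613 + 11052) = (-22561 - 294)/(-4613 + 11052) = -22855/6439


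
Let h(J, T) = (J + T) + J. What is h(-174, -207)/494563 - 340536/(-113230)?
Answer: 84176831559/27999684245 ≈ 3.0063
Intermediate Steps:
h(J, T) = T + 2*J
h(-174, -207)/494563 - 340536/(-113230) = (-207 + 2*(-174))/494563 - 340536/(-113230) = (-207 - 348)*(1/494563) - 340536*(-1/113230) = -555*1/494563 + 170268/56615 = -555/494563 + 170268/56615 = 84176831559/27999684245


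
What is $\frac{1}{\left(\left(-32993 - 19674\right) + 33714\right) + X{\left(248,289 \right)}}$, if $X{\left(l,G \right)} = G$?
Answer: $- \frac{1}{18664} \approx -5.3579 \cdot 10^{-5}$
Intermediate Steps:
$\frac{1}{\left(\left(-32993 - 19674\right) + 33714\right) + X{\left(248,289 \right)}} = \frac{1}{\left(\left(-32993 - 19674\right) + 33714\right) + 289} = \frac{1}{\left(-52667 + 33714\right) + 289} = \frac{1}{-18953 + 289} = \frac{1}{-18664} = - \frac{1}{18664}$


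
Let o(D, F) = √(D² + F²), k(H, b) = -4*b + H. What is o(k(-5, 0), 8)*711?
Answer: 711*√89 ≈ 6707.6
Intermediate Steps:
k(H, b) = H - 4*b
o(k(-5, 0), 8)*711 = √((-5 - 4*0)² + 8²)*711 = √((-5 + 0)² + 64)*711 = √((-5)² + 64)*711 = √(25 + 64)*711 = √89*711 = 711*√89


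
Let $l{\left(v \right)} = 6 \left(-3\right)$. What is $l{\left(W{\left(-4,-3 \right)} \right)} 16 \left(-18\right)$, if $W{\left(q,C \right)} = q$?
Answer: $5184$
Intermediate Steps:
$l{\left(v \right)} = -18$
$l{\left(W{\left(-4,-3 \right)} \right)} 16 \left(-18\right) = \left(-18\right) 16 \left(-18\right) = \left(-288\right) \left(-18\right) = 5184$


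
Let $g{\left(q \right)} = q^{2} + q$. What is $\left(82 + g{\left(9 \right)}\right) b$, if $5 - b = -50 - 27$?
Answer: $14104$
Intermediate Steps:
$b = 82$ ($b = 5 - \left(-50 - 27\right) = 5 - -77 = 5 + 77 = 82$)
$g{\left(q \right)} = q + q^{2}$
$\left(82 + g{\left(9 \right)}\right) b = \left(82 + 9 \left(1 + 9\right)\right) 82 = \left(82 + 9 \cdot 10\right) 82 = \left(82 + 90\right) 82 = 172 \cdot 82 = 14104$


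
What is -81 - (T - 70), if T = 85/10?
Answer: -39/2 ≈ -19.500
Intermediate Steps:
T = 17/2 (T = 85*(1/10) = 17/2 ≈ 8.5000)
-81 - (T - 70) = -81 - (17/2 - 70) = -81 - 1*(-123/2) = -81 + 123/2 = -39/2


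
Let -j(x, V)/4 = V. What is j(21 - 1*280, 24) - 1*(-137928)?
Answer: 137832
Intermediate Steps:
j(x, V) = -4*V
j(21 - 1*280, 24) - 1*(-137928) = -4*24 - 1*(-137928) = -96 + 137928 = 137832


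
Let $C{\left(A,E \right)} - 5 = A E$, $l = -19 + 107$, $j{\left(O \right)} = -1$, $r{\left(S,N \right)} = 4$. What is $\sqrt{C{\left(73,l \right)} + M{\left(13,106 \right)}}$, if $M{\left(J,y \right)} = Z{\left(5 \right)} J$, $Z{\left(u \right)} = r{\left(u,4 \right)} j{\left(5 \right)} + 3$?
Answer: $4 \sqrt{401} \approx 80.1$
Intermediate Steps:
$l = 88$
$Z{\left(u \right)} = -1$ ($Z{\left(u \right)} = 4 \left(-1\right) + 3 = -4 + 3 = -1$)
$C{\left(A,E \right)} = 5 + A E$
$M{\left(J,y \right)} = - J$
$\sqrt{C{\left(73,l \right)} + M{\left(13,106 \right)}} = \sqrt{\left(5 + 73 \cdot 88\right) - 13} = \sqrt{\left(5 + 6424\right) - 13} = \sqrt{6429 - 13} = \sqrt{6416} = 4 \sqrt{401}$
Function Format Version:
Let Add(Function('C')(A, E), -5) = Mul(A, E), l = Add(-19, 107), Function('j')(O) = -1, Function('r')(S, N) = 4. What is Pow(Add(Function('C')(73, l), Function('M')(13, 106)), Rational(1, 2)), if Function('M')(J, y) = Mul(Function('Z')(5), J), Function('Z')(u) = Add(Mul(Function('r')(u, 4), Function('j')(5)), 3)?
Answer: Mul(4, Pow(401, Rational(1, 2))) ≈ 80.100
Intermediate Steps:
l = 88
Function('Z')(u) = -1 (Function('Z')(u) = Add(Mul(4, -1), 3) = Add(-4, 3) = -1)
Function('C')(A, E) = Add(5, Mul(A, E))
Function('M')(J, y) = Mul(-1, J)
Pow(Add(Function('C')(73, l), Function('M')(13, 106)), Rational(1, 2)) = Pow(Add(Add(5, Mul(73, 88)), Mul(-1, 13)), Rational(1, 2)) = Pow(Add(Add(5, 6424), -13), Rational(1, 2)) = Pow(Add(6429, -13), Rational(1, 2)) = Pow(6416, Rational(1, 2)) = Mul(4, Pow(401, Rational(1, 2)))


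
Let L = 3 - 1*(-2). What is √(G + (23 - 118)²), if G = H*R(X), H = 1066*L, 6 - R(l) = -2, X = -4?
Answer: √51665 ≈ 227.30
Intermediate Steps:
R(l) = 8 (R(l) = 6 - 1*(-2) = 6 + 2 = 8)
L = 5 (L = 3 + 2 = 5)
H = 5330 (H = 1066*5 = 5330)
G = 42640 (G = 5330*8 = 42640)
√(G + (23 - 118)²) = √(42640 + (23 - 118)²) = √(42640 + (-95)²) = √(42640 + 9025) = √51665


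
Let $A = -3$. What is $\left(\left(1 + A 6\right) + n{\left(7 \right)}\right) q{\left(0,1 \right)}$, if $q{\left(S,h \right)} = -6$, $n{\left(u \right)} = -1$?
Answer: $108$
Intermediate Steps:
$\left(\left(1 + A 6\right) + n{\left(7 \right)}\right) q{\left(0,1 \right)} = \left(\left(1 - 18\right) - 1\right) \left(-6\right) = \left(-17 - 1\right) \left(-6\right) = \left(-18\right) \left(-6\right) = 108$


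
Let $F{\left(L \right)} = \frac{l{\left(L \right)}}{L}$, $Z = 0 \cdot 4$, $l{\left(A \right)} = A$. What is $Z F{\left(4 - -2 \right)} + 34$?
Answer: $34$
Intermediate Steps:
$Z = 0$
$F{\left(L \right)} = 1$ ($F{\left(L \right)} = \frac{L}{L} = 1$)
$Z F{\left(4 - -2 \right)} + 34 = 0 \cdot 1 + 34 = 0 + 34 = 34$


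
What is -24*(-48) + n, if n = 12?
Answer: 1164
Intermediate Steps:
-24*(-48) + n = -24*(-48) + 12 = 1152 + 12 = 1164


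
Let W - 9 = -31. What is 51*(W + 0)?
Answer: -1122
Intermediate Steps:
W = -22 (W = 9 - 31 = -22)
51*(W + 0) = 51*(-22 + 0) = 51*(-22) = -1122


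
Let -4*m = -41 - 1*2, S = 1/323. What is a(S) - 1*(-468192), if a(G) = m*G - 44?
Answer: 604847259/1292 ≈ 4.6815e+5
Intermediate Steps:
S = 1/323 ≈ 0.0030960
m = 43/4 (m = -(-41 - 1*2)/4 = -(-41 - 2)/4 = -1/4*(-43) = 43/4 ≈ 10.750)
a(G) = -44 + 43*G/4 (a(G) = 43*G/4 - 44 = -44 + 43*G/4)
a(S) - 1*(-468192) = (-44 + (43/4)*(1/323)) - 1*(-468192) = (-44 + 43/1292) + 468192 = -56805/1292 + 468192 = 604847259/1292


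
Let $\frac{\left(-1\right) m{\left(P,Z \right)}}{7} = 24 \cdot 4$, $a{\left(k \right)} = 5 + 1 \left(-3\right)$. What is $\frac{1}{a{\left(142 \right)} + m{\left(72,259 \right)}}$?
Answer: $- \frac{1}{670} \approx -0.0014925$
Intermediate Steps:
$a{\left(k \right)} = 2$ ($a{\left(k \right)} = 5 - 3 = 2$)
$m{\left(P,Z \right)} = -672$ ($m{\left(P,Z \right)} = - 7 \cdot 24 \cdot 4 = \left(-7\right) 96 = -672$)
$\frac{1}{a{\left(142 \right)} + m{\left(72,259 \right)}} = \frac{1}{2 - 672} = \frac{1}{-670} = - \frac{1}{670}$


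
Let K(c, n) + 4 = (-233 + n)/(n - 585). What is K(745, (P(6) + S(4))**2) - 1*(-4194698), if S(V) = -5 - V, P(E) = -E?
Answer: 188761231/45 ≈ 4.1947e+6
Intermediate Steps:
K(c, n) = -4 + (-233 + n)/(-585 + n) (K(c, n) = -4 + (-233 + n)/(n - 585) = -4 + (-233 + n)/(-585 + n))
K(745, (P(6) + S(4))**2) - 1*(-4194698) = (2107 - 3*(-1*6 + (-5 - 1*4))**2)/(-585 + (-1*6 + (-5 - 1*4))**2) - 1*(-4194698) = (2107 - 3*(-6 + (-5 - 4))**2)/(-585 + (-6 + (-5 - 4))**2) + 4194698 = (2107 - 3*(-6 - 9)**2)/(-585 + (-6 - 9)**2) + 4194698 = (2107 - 3*(-15)**2)/(-585 + (-15)**2) + 4194698 = (2107 - 3*225)/(-585 + 225) + 4194698 = (2107 - 675)/(-360) + 4194698 = -1/360*1432 + 4194698 = -179/45 + 4194698 = 188761231/45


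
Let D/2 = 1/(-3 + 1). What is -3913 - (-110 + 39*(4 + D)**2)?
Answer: -4154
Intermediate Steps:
D = -1 (D = 2/(-3 + 1) = 2/(-2) = 2*(-1/2) = -1)
-3913 - (-110 + 39*(4 + D)**2) = -3913 - (-110 + 39*(4 - 1)**2) = -3913 - (-110 + 39*3**2) = -3913 - (-110 + 39*9) = -3913 - (-110 + 351) = -3913 - 1*241 = -3913 - 241 = -4154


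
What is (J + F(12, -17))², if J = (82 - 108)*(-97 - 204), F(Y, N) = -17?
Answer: 60980481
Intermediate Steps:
J = 7826 (J = -26*(-301) = 7826)
(J + F(12, -17))² = (7826 - 17)² = 7809² = 60980481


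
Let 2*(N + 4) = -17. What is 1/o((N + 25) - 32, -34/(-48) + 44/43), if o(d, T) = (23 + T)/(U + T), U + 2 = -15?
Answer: -15757/25523 ≈ -0.61736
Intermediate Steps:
U = -17 (U = -2 - 15 = -17)
N = -25/2 (N = -4 + (½)*(-17) = -4 - 17/2 = -25/2 ≈ -12.500)
o(d, T) = (23 + T)/(-17 + T)
1/o((N + 25) - 32, -34/(-48) + 44/43) = 1/((23 + (-34/(-48) + 44/43))/(-17 + (-34/(-48) + 44/43))) = 1/((23 + (-34*(-1/48) + 44*(1/43)))/(-17 + (-34*(-1/48) + 44*(1/43)))) = 1/((23 + (17/24 + 44/43))/(-17 + (17/24 + 44/43))) = 1/((23 + 1787/1032)/(-17 + 1787/1032)) = 1/((25523/1032)/(-15757/1032)) = 1/(-1032/15757*25523/1032) = 1/(-25523/15757) = -15757/25523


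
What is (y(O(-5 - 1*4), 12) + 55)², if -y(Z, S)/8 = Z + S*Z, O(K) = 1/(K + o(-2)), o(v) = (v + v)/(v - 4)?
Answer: 2845969/625 ≈ 4553.5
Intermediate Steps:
o(v) = 2*v/(-4 + v) (o(v) = (2*v)/(-4 + v) = 2*v/(-4 + v))
O(K) = 1/(⅔ + K) (O(K) = 1/(K + 2*(-2)/(-4 - 2)) = 1/(K + 2*(-2)/(-6)) = 1/(K + 2*(-2)*(-⅙)) = 1/(K + ⅔) = 1/(⅔ + K))
y(Z, S) = -8*Z - 8*S*Z (y(Z, S) = -8*(Z + S*Z) = -8*Z - 8*S*Z)
(y(O(-5 - 1*4), 12) + 55)² = (-8*3/(2 + 3*(-5 - 1*4))*(1 + 12) + 55)² = (-8*3/(2 + 3*(-5 - 4))*13 + 55)² = (-8*3/(2 + 3*(-9))*13 + 55)² = (-8*3/(2 - 27)*13 + 55)² = (-8*3/(-25)*13 + 55)² = (-8*3*(-1/25)*13 + 55)² = (-8*(-3/25)*13 + 55)² = (312/25 + 55)² = (1687/25)² = 2845969/625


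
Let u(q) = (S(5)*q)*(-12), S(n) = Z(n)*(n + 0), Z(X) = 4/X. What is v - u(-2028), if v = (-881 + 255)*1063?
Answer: -762782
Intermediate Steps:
S(n) = 4 (S(n) = (4/n)*(n + 0) = (4/n)*n = 4)
u(q) = -48*q (u(q) = (4*q)*(-12) = -48*q)
v = -665438 (v = -626*1063 = -665438)
v - u(-2028) = -665438 - (-48)*(-2028) = -665438 - 1*97344 = -665438 - 97344 = -762782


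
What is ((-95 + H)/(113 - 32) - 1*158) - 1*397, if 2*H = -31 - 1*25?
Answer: -15026/27 ≈ -556.52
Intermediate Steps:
H = -28 (H = (-31 - 1*25)/2 = (-31 - 25)/2 = (½)*(-56) = -28)
((-95 + H)/(113 - 32) - 1*158) - 1*397 = ((-95 - 28)/(113 - 32) - 1*158) - 1*397 = (-123/81 - 158) - 397 = (-123*1/81 - 158) - 397 = (-41/27 - 158) - 397 = -4307/27 - 397 = -15026/27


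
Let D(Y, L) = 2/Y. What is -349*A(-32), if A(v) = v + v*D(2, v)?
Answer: 22336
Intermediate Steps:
A(v) = 2*v (A(v) = v + v*(2/2) = v + v*(2*(1/2)) = v + v*1 = v + v = 2*v)
-349*A(-32) = -698*(-32) = -349*(-64) = 22336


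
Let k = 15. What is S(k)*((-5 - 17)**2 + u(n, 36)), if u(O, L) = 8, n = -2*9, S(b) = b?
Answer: 7380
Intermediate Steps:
n = -18
S(k)*((-5 - 17)**2 + u(n, 36)) = 15*((-5 - 17)**2 + 8) = 15*((-22)**2 + 8) = 15*(484 + 8) = 15*492 = 7380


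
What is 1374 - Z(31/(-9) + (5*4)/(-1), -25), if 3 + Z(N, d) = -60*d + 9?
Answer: -132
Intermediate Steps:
Z(N, d) = 6 - 60*d (Z(N, d) = -3 + (-60*d + 9) = -3 + (9 - 60*d) = 6 - 60*d)
1374 - Z(31/(-9) + (5*4)/(-1), -25) = 1374 - (6 - 60*(-25)) = 1374 - (6 + 1500) = 1374 - 1*1506 = 1374 - 1506 = -132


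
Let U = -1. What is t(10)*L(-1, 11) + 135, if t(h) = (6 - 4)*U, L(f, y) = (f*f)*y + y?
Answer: 91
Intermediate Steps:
L(f, y) = y + y*f² (L(f, y) = f²*y + y = y*f² + y = y + y*f²)
t(h) = -2 (t(h) = (6 - 4)*(-1) = 2*(-1) = -2)
t(10)*L(-1, 11) + 135 = -22*(1 + (-1)²) + 135 = -22*(1 + 1) + 135 = -22*2 + 135 = -2*22 + 135 = -44 + 135 = 91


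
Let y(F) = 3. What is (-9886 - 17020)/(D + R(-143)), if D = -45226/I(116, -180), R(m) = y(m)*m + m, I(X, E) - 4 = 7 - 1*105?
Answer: 1264582/4271 ≈ 296.09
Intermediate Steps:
I(X, E) = -94 (I(X, E) = 4 + (7 - 1*105) = 4 + (7 - 105) = 4 - 98 = -94)
R(m) = 4*m (R(m) = 3*m + m = 4*m)
D = 22613/47 (D = -45226/(-94) = -45226*(-1/94) = 22613/47 ≈ 481.13)
(-9886 - 17020)/(D + R(-143)) = (-9886 - 17020)/(22613/47 + 4*(-143)) = -26906/(22613/47 - 572) = -26906/(-4271/47) = -26906*(-47/4271) = 1264582/4271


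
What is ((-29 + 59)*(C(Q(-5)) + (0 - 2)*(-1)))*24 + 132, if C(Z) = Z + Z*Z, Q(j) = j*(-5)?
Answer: 469572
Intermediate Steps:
Q(j) = -5*j
C(Z) = Z + Z**2
((-29 + 59)*(C(Q(-5)) + (0 - 2)*(-1)))*24 + 132 = ((-29 + 59)*((-5*(-5))*(1 - 5*(-5)) + (0 - 2)*(-1)))*24 + 132 = (30*(25*(1 + 25) - 2*(-1)))*24 + 132 = (30*(25*26 + 2))*24 + 132 = (30*(650 + 2))*24 + 132 = (30*652)*24 + 132 = 19560*24 + 132 = 469440 + 132 = 469572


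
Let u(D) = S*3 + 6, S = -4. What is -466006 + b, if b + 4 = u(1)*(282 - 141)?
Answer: -466856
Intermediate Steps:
u(D) = -6 (u(D) = -4*3 + 6 = -12 + 6 = -6)
b = -850 (b = -4 - 6*(282 - 141) = -4 - 6*141 = -4 - 846 = -850)
-466006 + b = -466006 - 850 = -466856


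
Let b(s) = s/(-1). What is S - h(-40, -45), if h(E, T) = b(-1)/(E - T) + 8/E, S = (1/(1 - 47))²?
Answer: 1/2116 ≈ 0.00047259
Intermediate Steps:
b(s) = -s (b(s) = s*(-1) = -s)
S = 1/2116 (S = (1/(-46))² = (-1/46)² = 1/2116 ≈ 0.00047259)
h(E, T) = 1/(E - T) + 8/E (h(E, T) = (-1*(-1))/(E - T) + 8/E = 1/(E - T) + 8/E)
S - h(-40, -45) = 1/2116 - (-8*(-45) + 9*(-40))/((-40)*(-40 - 1*(-45))) = 1/2116 - (-1)*(360 - 360)/(40*(-40 + 45)) = 1/2116 - (-1)*0/(40*5) = 1/2116 - 1*0 = 1/2116 + 0 = 1/2116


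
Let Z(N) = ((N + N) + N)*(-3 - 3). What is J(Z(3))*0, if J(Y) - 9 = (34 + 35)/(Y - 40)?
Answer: 0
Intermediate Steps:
Z(N) = -18*N (Z(N) = (2*N + N)*(-6) = (3*N)*(-6) = -18*N)
J(Y) = 9 + 69/(-40 + Y) (J(Y) = 9 + (34 + 35)/(Y - 40) = 9 + 69/(-40 + Y))
J(Z(3))*0 = (3*(-97 + 3*(-18*3))/(-40 - 18*3))*0 = (3*(-97 + 3*(-54))/(-40 - 54))*0 = (3*(-97 - 162)/(-94))*0 = (3*(-1/94)*(-259))*0 = (777/94)*0 = 0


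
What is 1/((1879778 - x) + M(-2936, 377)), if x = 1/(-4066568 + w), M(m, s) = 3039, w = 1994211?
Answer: 2072357/3901868989670 ≈ 5.3112e-7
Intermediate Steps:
x = -1/2072357 (x = 1/(-4066568 + 1994211) = 1/(-2072357) = -1/2072357 ≈ -4.8254e-7)
1/((1879778 - x) + M(-2936, 377)) = 1/((1879778 - 1*(-1/2072357)) + 3039) = 1/((1879778 + 1/2072357) + 3039) = 1/(3895571096747/2072357 + 3039) = 1/(3901868989670/2072357) = 2072357/3901868989670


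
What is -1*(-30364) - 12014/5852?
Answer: 88839057/2926 ≈ 30362.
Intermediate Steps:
-1*(-30364) - 12014/5852 = 30364 - 12014/5852 = 30364 - 1*6007/2926 = 30364 - 6007/2926 = 88839057/2926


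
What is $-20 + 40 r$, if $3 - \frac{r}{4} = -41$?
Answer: $7020$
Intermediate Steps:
$r = 176$ ($r = 12 - -164 = 12 + 164 = 176$)
$-20 + 40 r = -20 + 40 \cdot 176 = -20 + 7040 = 7020$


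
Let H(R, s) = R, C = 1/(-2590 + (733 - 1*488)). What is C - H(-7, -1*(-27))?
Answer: 16414/2345 ≈ 6.9996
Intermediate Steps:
C = -1/2345 (C = 1/(-2590 + (733 - 488)) = 1/(-2590 + 245) = 1/(-2345) = -1/2345 ≈ -0.00042644)
C - H(-7, -1*(-27)) = -1/2345 - 1*(-7) = -1/2345 + 7 = 16414/2345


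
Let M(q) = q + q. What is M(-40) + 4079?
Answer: 3999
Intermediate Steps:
M(q) = 2*q
M(-40) + 4079 = 2*(-40) + 4079 = -80 + 4079 = 3999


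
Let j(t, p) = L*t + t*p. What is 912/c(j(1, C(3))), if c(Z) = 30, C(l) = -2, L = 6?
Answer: 152/5 ≈ 30.400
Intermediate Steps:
j(t, p) = 6*t + p*t (j(t, p) = 6*t + t*p = 6*t + p*t)
912/c(j(1, C(3))) = 912/30 = 912*(1/30) = 152/5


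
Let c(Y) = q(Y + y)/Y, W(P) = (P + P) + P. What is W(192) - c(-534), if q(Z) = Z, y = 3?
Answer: 102351/178 ≈ 575.01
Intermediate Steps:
W(P) = 3*P (W(P) = 2*P + P = 3*P)
c(Y) = (3 + Y)/Y (c(Y) = (Y + 3)/Y = (3 + Y)/Y)
W(192) - c(-534) = 3*192 - (3 - 534)/(-534) = 576 - (-1)*(-531)/534 = 576 - 1*177/178 = 576 - 177/178 = 102351/178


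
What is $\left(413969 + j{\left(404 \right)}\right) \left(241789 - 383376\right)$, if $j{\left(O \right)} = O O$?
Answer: $-81721892595$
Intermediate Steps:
$j{\left(O \right)} = O^{2}$
$\left(413969 + j{\left(404 \right)}\right) \left(241789 - 383376\right) = \left(413969 + 404^{2}\right) \left(241789 - 383376\right) = \left(413969 + 163216\right) \left(-141587\right) = 577185 \left(-141587\right) = -81721892595$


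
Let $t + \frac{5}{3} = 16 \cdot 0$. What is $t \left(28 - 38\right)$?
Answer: $\frac{50}{3} \approx 16.667$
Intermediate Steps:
$t = - \frac{5}{3}$ ($t = - \frac{5}{3} + 16 \cdot 0 = - \frac{5}{3} + 0 = - \frac{5}{3} \approx -1.6667$)
$t \left(28 - 38\right) = - \frac{5 \left(28 - 38\right)}{3} = \left(- \frac{5}{3}\right) \left(-10\right) = \frac{50}{3}$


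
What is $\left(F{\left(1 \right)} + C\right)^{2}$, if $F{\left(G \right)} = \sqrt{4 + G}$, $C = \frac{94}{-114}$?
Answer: $\frac{18454}{3249} - \frac{94 \sqrt{5}}{57} \approx 1.9924$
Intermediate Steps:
$C = - \frac{47}{57}$ ($C = 94 \left(- \frac{1}{114}\right) = - \frac{47}{57} \approx -0.82456$)
$\left(F{\left(1 \right)} + C\right)^{2} = \left(\sqrt{4 + 1} - \frac{47}{57}\right)^{2} = \left(\sqrt{5} - \frac{47}{57}\right)^{2} = \left(- \frac{47}{57} + \sqrt{5}\right)^{2}$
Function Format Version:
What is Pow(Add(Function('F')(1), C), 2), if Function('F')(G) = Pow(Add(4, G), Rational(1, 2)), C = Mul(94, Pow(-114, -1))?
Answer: Add(Rational(18454, 3249), Mul(Rational(-94, 57), Pow(5, Rational(1, 2)))) ≈ 1.9924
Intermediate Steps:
C = Rational(-47, 57) (C = Mul(94, Rational(-1, 114)) = Rational(-47, 57) ≈ -0.82456)
Pow(Add(Function('F')(1), C), 2) = Pow(Add(Pow(Add(4, 1), Rational(1, 2)), Rational(-47, 57)), 2) = Pow(Add(Pow(5, Rational(1, 2)), Rational(-47, 57)), 2) = Pow(Add(Rational(-47, 57), Pow(5, Rational(1, 2))), 2)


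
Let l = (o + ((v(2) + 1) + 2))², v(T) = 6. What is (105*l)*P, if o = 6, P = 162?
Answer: 3827250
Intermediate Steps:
l = 225 (l = (6 + ((6 + 1) + 2))² = (6 + (7 + 2))² = (6 + 9)² = 15² = 225)
(105*l)*P = (105*225)*162 = 23625*162 = 3827250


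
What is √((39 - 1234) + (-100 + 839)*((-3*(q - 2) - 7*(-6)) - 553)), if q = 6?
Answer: 2*I*√96923 ≈ 622.65*I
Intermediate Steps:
√((39 - 1234) + (-100 + 839)*((-3*(q - 2) - 7*(-6)) - 553)) = √((39 - 1234) + (-100 + 839)*((-3*(6 - 2) - 7*(-6)) - 553)) = √(-1195 + 739*((-3*4 + 42) - 553)) = √(-1195 + 739*((-12 + 42) - 553)) = √(-1195 + 739*(30 - 553)) = √(-1195 + 739*(-523)) = √(-1195 - 386497) = √(-387692) = 2*I*√96923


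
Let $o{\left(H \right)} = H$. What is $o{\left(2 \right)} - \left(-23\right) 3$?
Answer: $71$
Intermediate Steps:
$o{\left(2 \right)} - \left(-23\right) 3 = 2 - \left(-23\right) 3 = 2 - -69 = 2 + 69 = 71$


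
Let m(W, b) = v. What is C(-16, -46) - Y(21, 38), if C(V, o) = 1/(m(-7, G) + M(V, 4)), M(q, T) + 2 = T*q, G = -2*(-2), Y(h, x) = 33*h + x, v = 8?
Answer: -42399/58 ≈ -731.02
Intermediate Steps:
Y(h, x) = x + 33*h
G = 4
m(W, b) = 8
M(q, T) = -2 + T*q
C(V, o) = 1/(6 + 4*V) (C(V, o) = 1/(8 + (-2 + 4*V)) = 1/(6 + 4*V))
C(-16, -46) - Y(21, 38) = 1/(2*(3 + 2*(-16))) - (38 + 33*21) = 1/(2*(3 - 32)) - (38 + 693) = (½)/(-29) - 1*731 = (½)*(-1/29) - 731 = -1/58 - 731 = -42399/58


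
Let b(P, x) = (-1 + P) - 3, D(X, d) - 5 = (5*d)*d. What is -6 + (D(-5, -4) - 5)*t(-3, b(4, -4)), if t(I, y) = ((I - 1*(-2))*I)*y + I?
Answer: -246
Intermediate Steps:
D(X, d) = 5 + 5*d**2 (D(X, d) = 5 + (5*d)*d = 5 + 5*d**2)
b(P, x) = -4 + P
t(I, y) = I + I*y*(2 + I) (t(I, y) = ((I + 2)*I)*y + I = ((2 + I)*I)*y + I = (I*(2 + I))*y + I = I*y*(2 + I) + I = I + I*y*(2 + I))
-6 + (D(-5, -4) - 5)*t(-3, b(4, -4)) = -6 + ((5 + 5*(-4)**2) - 5)*(-3*(1 + 2*(-4 + 4) - 3*(-4 + 4))) = -6 + ((5 + 5*16) - 5)*(-3*(1 + 2*0 - 3*0)) = -6 + ((5 + 80) - 5)*(-3*(1 + 0 + 0)) = -6 + (85 - 5)*(-3*1) = -6 + 80*(-3) = -6 - 240 = -246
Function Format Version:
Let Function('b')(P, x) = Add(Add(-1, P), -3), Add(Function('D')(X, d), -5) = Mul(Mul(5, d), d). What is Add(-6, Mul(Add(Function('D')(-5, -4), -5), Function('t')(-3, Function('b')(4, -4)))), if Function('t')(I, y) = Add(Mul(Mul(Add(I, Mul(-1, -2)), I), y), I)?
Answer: -246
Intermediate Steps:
Function('D')(X, d) = Add(5, Mul(5, Pow(d, 2))) (Function('D')(X, d) = Add(5, Mul(Mul(5, d), d)) = Add(5, Mul(5, Pow(d, 2))))
Function('b')(P, x) = Add(-4, P)
Function('t')(I, y) = Add(I, Mul(I, y, Add(2, I))) (Function('t')(I, y) = Add(Mul(Mul(Add(I, 2), I), y), I) = Add(Mul(Mul(Add(2, I), I), y), I) = Add(Mul(Mul(I, Add(2, I)), y), I) = Add(Mul(I, y, Add(2, I)), I) = Add(I, Mul(I, y, Add(2, I))))
Add(-6, Mul(Add(Function('D')(-5, -4), -5), Function('t')(-3, Function('b')(4, -4)))) = Add(-6, Mul(Add(Add(5, Mul(5, Pow(-4, 2))), -5), Mul(-3, Add(1, Mul(2, Add(-4, 4)), Mul(-3, Add(-4, 4)))))) = Add(-6, Mul(Add(Add(5, Mul(5, 16)), -5), Mul(-3, Add(1, Mul(2, 0), Mul(-3, 0))))) = Add(-6, Mul(Add(Add(5, 80), -5), Mul(-3, Add(1, 0, 0)))) = Add(-6, Mul(Add(85, -5), Mul(-3, 1))) = Add(-6, Mul(80, -3)) = Add(-6, -240) = -246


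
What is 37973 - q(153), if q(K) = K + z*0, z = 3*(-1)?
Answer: 37820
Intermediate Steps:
z = -3
q(K) = K (q(K) = K - 3*0 = K + 0 = K)
37973 - q(153) = 37973 - 1*153 = 37973 - 153 = 37820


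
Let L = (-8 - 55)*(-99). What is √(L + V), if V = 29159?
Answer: 2*√8849 ≈ 188.14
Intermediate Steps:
L = 6237 (L = -63*(-99) = 6237)
√(L + V) = √(6237 + 29159) = √35396 = 2*√8849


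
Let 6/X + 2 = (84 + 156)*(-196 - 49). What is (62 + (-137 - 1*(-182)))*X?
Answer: -321/29401 ≈ -0.010918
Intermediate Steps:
X = -3/29401 (X = 6/(-2 + (84 + 156)*(-196 - 49)) = 6/(-2 + 240*(-245)) = 6/(-2 - 58800) = 6/(-58802) = 6*(-1/58802) = -3/29401 ≈ -0.00010204)
(62 + (-137 - 1*(-182)))*X = (62 + (-137 - 1*(-182)))*(-3/29401) = (62 + (-137 + 182))*(-3/29401) = (62 + 45)*(-3/29401) = 107*(-3/29401) = -321/29401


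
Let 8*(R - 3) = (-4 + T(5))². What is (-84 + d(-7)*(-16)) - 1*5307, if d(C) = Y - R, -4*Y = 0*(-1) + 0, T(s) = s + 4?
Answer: -5293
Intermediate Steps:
T(s) = 4 + s
R = 49/8 (R = 3 + (-4 + (4 + 5))²/8 = 3 + (-4 + 9)²/8 = 3 + (⅛)*5² = 3 + (⅛)*25 = 3 + 25/8 = 49/8 ≈ 6.1250)
Y = 0 (Y = -(0*(-1) + 0)/4 = -(0 + 0)/4 = -¼*0 = 0)
d(C) = -49/8 (d(C) = 0 - 1*49/8 = 0 - 49/8 = -49/8)
(-84 + d(-7)*(-16)) - 1*5307 = (-84 - 49/8*(-16)) - 1*5307 = (-84 + 98) - 5307 = 14 - 5307 = -5293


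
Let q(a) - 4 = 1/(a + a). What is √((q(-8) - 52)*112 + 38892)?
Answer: √33509 ≈ 183.05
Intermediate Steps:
q(a) = 4 + 1/(2*a) (q(a) = 4 + 1/(a + a) = 4 + 1/(2*a))
√((q(-8) - 52)*112 + 38892) = √(((4 + (½)/(-8)) - 52)*112 + 38892) = √(((4 + (½)*(-⅛)) - 52)*112 + 38892) = √(((4 - 1/16) - 52)*112 + 38892) = √((63/16 - 52)*112 + 38892) = √(-769/16*112 + 38892) = √(-5383 + 38892) = √33509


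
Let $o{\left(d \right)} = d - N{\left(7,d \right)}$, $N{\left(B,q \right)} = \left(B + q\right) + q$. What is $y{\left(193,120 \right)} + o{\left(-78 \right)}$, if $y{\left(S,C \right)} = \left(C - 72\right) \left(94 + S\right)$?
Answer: $13847$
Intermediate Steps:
$N{\left(B,q \right)} = B + 2 q$
$o{\left(d \right)} = -7 - d$ ($o{\left(d \right)} = d - \left(7 + 2 d\right) = -7 - d$)
$y{\left(S,C \right)} = \left(-72 + C\right) \left(94 + S\right)$
$y{\left(193,120 \right)} + o{\left(-78 \right)} = \left(-6768 - 13896 + 94 \cdot 120 + 120 \cdot 193\right) - -71 = \left(-6768 - 13896 + 11280 + 23160\right) + \left(-7 + 78\right) = 13776 + 71 = 13847$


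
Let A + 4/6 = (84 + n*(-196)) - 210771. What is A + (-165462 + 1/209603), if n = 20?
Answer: -238991227024/628809 ≈ -3.8007e+5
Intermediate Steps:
A = -643823/3 (A = -⅔ + ((84 + 20*(-196)) - 210771) = -⅔ + ((84 - 3920) - 210771) = -⅔ + (-3836 - 210771) = -⅔ - 214607 = -643823/3 ≈ -2.1461e+5)
A + (-165462 + 1/209603) = -643823/3 + (-165462 + 1/209603) = -643823/3 - 34681331585/209603 = -238991227024/628809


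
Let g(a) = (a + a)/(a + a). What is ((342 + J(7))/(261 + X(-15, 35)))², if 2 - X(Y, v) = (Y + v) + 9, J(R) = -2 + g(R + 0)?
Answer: 116281/54756 ≈ 2.1236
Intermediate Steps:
g(a) = 1 (g(a) = (2*a)/((2*a)) = (2*a)*(1/(2*a)) = 1)
J(R) = -1 (J(R) = -2 + 1 = -1)
X(Y, v) = -7 - Y - v (X(Y, v) = 2 - ((Y + v) + 9) = 2 - (9 + Y + v) = 2 + (-9 - Y - v) = -7 - Y - v)
((342 + J(7))/(261 + X(-15, 35)))² = ((342 - 1)/(261 + (-7 - 1*(-15) - 1*35)))² = (341/(261 + (-7 + 15 - 35)))² = (341/(261 - 27))² = (341/234)² = 116281/54756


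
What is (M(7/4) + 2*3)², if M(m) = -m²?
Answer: 2209/256 ≈ 8.6289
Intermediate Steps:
(M(7/4) + 2*3)² = (-(7/4)² + 2*3)² = (-(7*(¼))² + 6)² = (-(7/4)² + 6)² = (-1*49/16 + 6)² = (-49/16 + 6)² = (47/16)² = 2209/256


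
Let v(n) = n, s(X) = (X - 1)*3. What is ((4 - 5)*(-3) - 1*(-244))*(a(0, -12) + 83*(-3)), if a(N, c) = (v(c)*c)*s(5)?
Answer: 365313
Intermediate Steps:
s(X) = -3 + 3*X (s(X) = (-1 + X)*3 = -3 + 3*X)
a(N, c) = 12*c² (a(N, c) = (c*c)*(-3 + 3*5) = c²*(-3 + 15) = c²*12 = 12*c²)
((4 - 5)*(-3) - 1*(-244))*(a(0, -12) + 83*(-3)) = ((4 - 5)*(-3) - 1*(-244))*(12*(-12)² + 83*(-3)) = (-1*(-3) + 244)*(12*144 - 249) = (3 + 244)*(1728 - 249) = 247*1479 = 365313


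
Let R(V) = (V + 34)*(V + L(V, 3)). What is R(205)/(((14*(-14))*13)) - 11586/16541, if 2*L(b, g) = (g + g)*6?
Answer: -130158115/6020924 ≈ -21.618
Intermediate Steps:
L(b, g) = 6*g (L(b, g) = ((g + g)*6)/2 = ((2*g)*6)/2 = (12*g)/2 = 6*g)
R(V) = (18 + V)*(34 + V) (R(V) = (V + 34)*(V + 6*3) = (34 + V)*(V + 18) = (34 + V)*(18 + V) = (18 + V)*(34 + V))
R(205)/(((14*(-14))*13)) - 11586/16541 = (612 + 205**2 + 52*205)/(((14*(-14))*13)) - 11586/16541 = (612 + 42025 + 10660)/((-196*13)) - 11586*1/16541 = 53297/(-2548) - 11586/16541 = 53297*(-1/2548) - 11586/16541 = -53297/2548 - 11586/16541 = -130158115/6020924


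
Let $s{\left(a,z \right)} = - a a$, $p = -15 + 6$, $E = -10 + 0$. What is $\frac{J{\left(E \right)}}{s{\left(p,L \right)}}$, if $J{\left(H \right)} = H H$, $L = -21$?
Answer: $- \frac{100}{81} \approx -1.2346$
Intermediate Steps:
$E = -10$
$J{\left(H \right)} = H^{2}$
$p = -9$
$s{\left(a,z \right)} = - a^{2}$
$\frac{J{\left(E \right)}}{s{\left(p,L \right)}} = \frac{\left(-10\right)^{2}}{\left(-1\right) \left(-9\right)^{2}} = \frac{100}{\left(-1\right) 81} = \frac{100}{-81} = 100 \left(- \frac{1}{81}\right) = - \frac{100}{81}$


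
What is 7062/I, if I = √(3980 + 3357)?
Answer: 642*√7337/667 ≈ 82.446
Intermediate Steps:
I = √7337 ≈ 85.656
7062/I = 7062/(√7337) = 7062*(√7337/7337) = 642*√7337/667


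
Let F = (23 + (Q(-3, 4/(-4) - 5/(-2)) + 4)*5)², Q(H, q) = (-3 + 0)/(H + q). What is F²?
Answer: 7890481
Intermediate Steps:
Q(H, q) = -3/(H + q)
F = 2809 (F = (23 + (-3/(-3 + (4/(-4) - 5/(-2))) + 4)*5)² = (23 + (-3/(-3 + (4*(-¼) - 5*(-½))) + 4)*5)² = (23 + (-3/(-3 + (-1 + 5/2)) + 4)*5)² = (23 + (-3/(-3 + 3/2) + 4)*5)² = (23 + (-3/(-3/2) + 4)*5)² = (23 + (-3*(-⅔) + 4)*5)² = (23 + (2 + 4)*5)² = (23 + 6*5)² = (23 + 30)² = 53² = 2809)
F² = 2809² = 7890481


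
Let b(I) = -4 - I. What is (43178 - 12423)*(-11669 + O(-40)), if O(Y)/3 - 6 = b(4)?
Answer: -359064625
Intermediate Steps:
O(Y) = -6 (O(Y) = 18 + 3*(-4 - 1*4) = 18 + 3*(-4 - 4) = 18 + 3*(-8) = 18 - 24 = -6)
(43178 - 12423)*(-11669 + O(-40)) = (43178 - 12423)*(-11669 - 6) = 30755*(-11675) = -359064625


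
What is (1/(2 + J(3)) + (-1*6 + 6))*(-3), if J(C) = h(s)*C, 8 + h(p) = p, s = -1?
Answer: 3/25 ≈ 0.12000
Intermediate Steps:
h(p) = -8 + p
J(C) = -9*C (J(C) = (-8 - 1)*C = -9*C)
(1/(2 + J(3)) + (-1*6 + 6))*(-3) = (1/(2 - 9*3) + (-1*6 + 6))*(-3) = (1/(2 - 27) + (-6 + 6))*(-3) = (1/(-25) + 0)*(-3) = (-1/25 + 0)*(-3) = -1/25*(-3) = 3/25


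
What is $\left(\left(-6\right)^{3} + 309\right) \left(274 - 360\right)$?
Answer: $-7998$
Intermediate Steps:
$\left(\left(-6\right)^{3} + 309\right) \left(274 - 360\right) = \left(-216 + 309\right) \left(274 - 360\right) = 93 \left(-86\right) = -7998$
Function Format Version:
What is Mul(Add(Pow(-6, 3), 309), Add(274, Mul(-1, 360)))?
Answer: -7998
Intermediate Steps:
Mul(Add(Pow(-6, 3), 309), Add(274, Mul(-1, 360))) = Mul(Add(-216, 309), Add(274, -360)) = Mul(93, -86) = -7998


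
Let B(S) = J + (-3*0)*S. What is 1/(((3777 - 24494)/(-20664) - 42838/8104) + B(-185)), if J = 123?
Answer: 20932632/2485049503 ≈ 0.0084234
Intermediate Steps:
B(S) = 123 (B(S) = 123 + (-3*0)*S = 123 + 0*S = 123 + 0 = 123)
1/(((3777 - 24494)/(-20664) - 42838/8104) + B(-185)) = 1/(((3777 - 24494)/(-20664) - 42838/8104) + 123) = 1/((-20717*(-1/20664) - 42838*1/8104) + 123) = 1/((20717/20664 - 21419/4052) + 123) = 1/(-89664233/20932632 + 123) = 1/(2485049503/20932632) = 20932632/2485049503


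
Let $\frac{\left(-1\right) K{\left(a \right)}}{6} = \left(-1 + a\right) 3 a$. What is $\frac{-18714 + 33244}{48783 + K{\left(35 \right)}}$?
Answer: $\frac{14530}{27363} \approx 0.53101$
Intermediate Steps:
$K{\left(a \right)} = - 6 a \left(-3 + 3 a\right)$ ($K{\left(a \right)} = - 6 \left(-1 + a\right) 3 a = - 6 \left(-3 + 3 a\right) a = - 6 a \left(-3 + 3 a\right)$)
$\frac{-18714 + 33244}{48783 + K{\left(35 \right)}} = \frac{-18714 + 33244}{48783 + 18 \cdot 35 \left(1 - 35\right)} = \frac{14530}{48783 + 18 \cdot 35 \left(1 - 35\right)} = \frac{14530}{48783 + 18 \cdot 35 \left(-34\right)} = \frac{14530}{48783 - 21420} = \frac{14530}{27363}$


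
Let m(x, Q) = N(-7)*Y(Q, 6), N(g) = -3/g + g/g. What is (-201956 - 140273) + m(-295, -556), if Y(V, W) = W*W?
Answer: -2395243/7 ≈ -3.4218e+5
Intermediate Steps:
Y(V, W) = W**2
N(g) = 1 - 3/g (N(g) = -3/g + 1 = 1 - 3/g)
m(x, Q) = 360/7 (m(x, Q) = ((-3 - 7)/(-7))*6**2 = -1/7*(-10)*36 = (10/7)*36 = 360/7)
(-201956 - 140273) + m(-295, -556) = (-201956 - 140273) + 360/7 = -342229 + 360/7 = -2395243/7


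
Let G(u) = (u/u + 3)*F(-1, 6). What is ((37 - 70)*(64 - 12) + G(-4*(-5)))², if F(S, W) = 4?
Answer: 2890000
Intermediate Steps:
G(u) = 16 (G(u) = (u/u + 3)*4 = (1 + 3)*4 = 4*4 = 16)
((37 - 70)*(64 - 12) + G(-4*(-5)))² = ((37 - 70)*(64 - 12) + 16)² = (-33*52 + 16)² = (-1716 + 16)² = (-1700)² = 2890000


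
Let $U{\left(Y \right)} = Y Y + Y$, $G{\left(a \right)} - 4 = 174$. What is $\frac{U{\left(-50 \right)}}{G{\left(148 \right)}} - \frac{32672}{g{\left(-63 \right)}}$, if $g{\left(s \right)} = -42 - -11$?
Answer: $\frac{2945783}{2759} \approx 1067.7$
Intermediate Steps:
$G{\left(a \right)} = 178$ ($G{\left(a \right)} = 4 + 174 = 178$)
$g{\left(s \right)} = -31$ ($g{\left(s \right)} = -42 + 11 = -31$)
$U{\left(Y \right)} = Y + Y^{2}$ ($U{\left(Y \right)} = Y^{2} + Y = Y + Y^{2}$)
$\frac{U{\left(-50 \right)}}{G{\left(148 \right)}} - \frac{32672}{g{\left(-63 \right)}} = \frac{\left(-50\right) \left(1 - 50\right)}{178} - \frac{32672}{-31} = \left(-50\right) \left(-49\right) \frac{1}{178} - - \frac{32672}{31} = 2450 \cdot \frac{1}{178} + \frac{32672}{31} = \frac{1225}{89} + \frac{32672}{31} = \frac{2945783}{2759}$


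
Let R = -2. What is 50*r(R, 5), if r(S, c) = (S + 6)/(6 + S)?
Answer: 50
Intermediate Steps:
r(S, c) = 1 (r(S, c) = (6 + S)/(6 + S) = 1)
50*r(R, 5) = 50*1 = 50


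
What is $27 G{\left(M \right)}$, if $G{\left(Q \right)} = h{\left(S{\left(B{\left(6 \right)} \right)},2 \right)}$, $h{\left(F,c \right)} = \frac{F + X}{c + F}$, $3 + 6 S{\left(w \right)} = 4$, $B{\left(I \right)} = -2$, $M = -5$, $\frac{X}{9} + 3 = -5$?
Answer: $- \frac{11637}{13} \approx -895.15$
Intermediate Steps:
$X = -72$ ($X = -27 + 9 \left(-5\right) = -27 - 45 = -72$)
$S{\left(w \right)} = \frac{1}{6}$ ($S{\left(w \right)} = - \frac{1}{2} + \frac{1}{6} \cdot 4 = - \frac{1}{2} + \frac{2}{3} = \frac{1}{6}$)
$h{\left(F,c \right)} = \frac{-72 + F}{F + c}$ ($h{\left(F,c \right)} = \frac{F - 72}{c + F} = \frac{-72 + F}{F + c}$)
$G{\left(Q \right)} = - \frac{431}{13}$ ($G{\left(Q \right)} = \frac{-72 + \frac{1}{6}}{\frac{1}{6} + 2} = \frac{1}{\frac{13}{6}} \left(- \frac{431}{6}\right) = \frac{6}{13} \left(- \frac{431}{6}\right) = - \frac{431}{13}$)
$27 G{\left(M \right)} = 27 \left(- \frac{431}{13}\right) = - \frac{11637}{13}$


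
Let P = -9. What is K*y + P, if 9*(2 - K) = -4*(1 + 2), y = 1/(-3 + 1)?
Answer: -32/3 ≈ -10.667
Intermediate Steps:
y = -1/2 (y = 1/(-2) = -1/2 ≈ -0.50000)
K = 10/3 (K = 2 - (-4)*(1 + 2)/9 = 2 - (-4)*3/9 = 2 - 1/9*(-12) = 2 + 4/3 = 10/3 ≈ 3.3333)
K*y + P = (10/3)*(-1/2) - 9 = -5/3 - 9 = -32/3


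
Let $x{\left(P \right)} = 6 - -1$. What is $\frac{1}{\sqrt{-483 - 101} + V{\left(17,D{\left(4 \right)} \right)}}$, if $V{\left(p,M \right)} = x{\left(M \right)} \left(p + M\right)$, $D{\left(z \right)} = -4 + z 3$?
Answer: $\frac{175}{31209} - \frac{2 i \sqrt{146}}{31209} \approx 0.0056074 - 0.00077433 i$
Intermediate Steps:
$x{\left(P \right)} = 7$ ($x{\left(P \right)} = 6 + 1 = 7$)
$D{\left(z \right)} = -4 + 3 z$
$V{\left(p,M \right)} = 7 M + 7 p$ ($V{\left(p,M \right)} = 7 \left(p + M\right) = 7 \left(M + p\right) = 7 M + 7 p$)
$\frac{1}{\sqrt{-483 - 101} + V{\left(17,D{\left(4 \right)} \right)}} = \frac{1}{\sqrt{-483 - 101} + \left(7 \left(-4 + 3 \cdot 4\right) + 7 \cdot 17\right)} = \frac{1}{\sqrt{-584} + \left(7 \left(-4 + 12\right) + 119\right)} = \frac{1}{2 i \sqrt{146} + \left(7 \cdot 8 + 119\right)} = \frac{1}{2 i \sqrt{146} + \left(56 + 119\right)} = \frac{1}{2 i \sqrt{146} + 175} = \frac{1}{175 + 2 i \sqrt{146}}$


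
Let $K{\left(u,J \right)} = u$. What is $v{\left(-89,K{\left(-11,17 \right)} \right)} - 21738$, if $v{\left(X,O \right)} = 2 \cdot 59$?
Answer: $-21620$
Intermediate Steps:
$v{\left(X,O \right)} = 118$
$v{\left(-89,K{\left(-11,17 \right)} \right)} - 21738 = 118 - 21738 = -21620$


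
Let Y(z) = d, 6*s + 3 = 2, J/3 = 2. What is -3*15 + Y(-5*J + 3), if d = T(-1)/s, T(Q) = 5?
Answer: -75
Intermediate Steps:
J = 6 (J = 3*2 = 6)
s = -⅙ (s = -½ + (⅙)*2 = -½ + ⅓ = -⅙ ≈ -0.16667)
d = -30 (d = 5/(-⅙) = 5*(-6) = -30)
Y(z) = -30
-3*15 + Y(-5*J + 3) = -3*15 - 30 = -45 - 30 = -75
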